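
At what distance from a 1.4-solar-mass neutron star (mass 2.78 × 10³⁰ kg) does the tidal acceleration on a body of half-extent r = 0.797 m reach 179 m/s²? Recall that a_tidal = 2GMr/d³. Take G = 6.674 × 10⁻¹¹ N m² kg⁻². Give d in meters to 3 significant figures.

2GMr/d³ = a_tidal  ⇒  d = (2GMr / a_tidal)^(1/3)
d = (2 × 6.674×10⁻¹¹ × (2.78 × 10³⁰) × (0.797) / (179))^(1/3)
  = 1.18 × 10⁶ m

1.18 × 10⁶ m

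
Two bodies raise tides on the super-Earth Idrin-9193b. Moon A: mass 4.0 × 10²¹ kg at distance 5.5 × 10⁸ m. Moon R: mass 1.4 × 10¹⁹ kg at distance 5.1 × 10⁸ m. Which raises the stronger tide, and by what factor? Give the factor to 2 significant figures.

Compare M/d³ for the two perturbers:
Moon A: (4.0 × 10²¹) / (5.5 × 10⁸)³ = 2.404 × 10⁻⁵
Moon R: (1.4 × 10¹⁹) / (5.1 × 10⁸)³ = 1.055 × 10⁻⁷
Ratio (larger/smaller) = 230

Moon A, by a factor of ≈ 230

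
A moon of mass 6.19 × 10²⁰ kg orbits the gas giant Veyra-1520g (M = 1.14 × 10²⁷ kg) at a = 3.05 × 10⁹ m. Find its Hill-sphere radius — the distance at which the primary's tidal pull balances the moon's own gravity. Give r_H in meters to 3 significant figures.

1.73 × 10⁷ m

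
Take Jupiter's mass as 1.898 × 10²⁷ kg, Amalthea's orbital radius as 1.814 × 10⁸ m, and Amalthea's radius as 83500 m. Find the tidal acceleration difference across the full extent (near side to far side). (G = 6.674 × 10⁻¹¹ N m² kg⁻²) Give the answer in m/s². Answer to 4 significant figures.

7.088 × 10⁻³ m/s²

Δg = 4GMr/d³
   = 4 × (6.674 × 10⁻¹¹) × (1.898 × 10²⁷) × (83500) / (1.814 × 10⁸)³
   = 7.088 × 10⁻³ m/s²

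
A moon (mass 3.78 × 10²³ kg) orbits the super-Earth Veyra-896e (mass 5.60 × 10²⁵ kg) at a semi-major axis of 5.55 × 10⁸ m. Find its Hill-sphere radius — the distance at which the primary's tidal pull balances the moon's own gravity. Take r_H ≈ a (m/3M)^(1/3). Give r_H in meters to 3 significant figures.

7.27 × 10⁷ m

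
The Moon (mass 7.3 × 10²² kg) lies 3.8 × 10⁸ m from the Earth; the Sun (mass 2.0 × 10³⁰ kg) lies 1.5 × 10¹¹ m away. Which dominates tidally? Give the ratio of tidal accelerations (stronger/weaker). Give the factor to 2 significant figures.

The Moon, by a factor of ≈ 2.2

Tidal acceleration ∝ M/d³, so compare M/d³ for each.
The Moon: (7.3 × 10²²) / (3.8 × 10⁸)³ = 1.330 × 10⁻³
The Sun: (2.0 × 10³⁰) / (1.5 × 10¹¹)³ = 5.926 × 10⁻⁴
Ratio (larger/smaller) = 2.2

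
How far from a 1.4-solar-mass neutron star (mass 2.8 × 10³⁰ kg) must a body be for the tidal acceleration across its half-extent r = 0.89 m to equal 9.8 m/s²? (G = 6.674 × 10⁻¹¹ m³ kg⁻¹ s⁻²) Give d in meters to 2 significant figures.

3.2 × 10⁶ m

2GMr/d³ = a_tidal  ⇒  d = (2GMr / a_tidal)^(1/3)
d = (2 × 6.674×10⁻¹¹ × (2.8 × 10³⁰) × (0.89) / (9.8))^(1/3)
  = 3.2 × 10⁶ m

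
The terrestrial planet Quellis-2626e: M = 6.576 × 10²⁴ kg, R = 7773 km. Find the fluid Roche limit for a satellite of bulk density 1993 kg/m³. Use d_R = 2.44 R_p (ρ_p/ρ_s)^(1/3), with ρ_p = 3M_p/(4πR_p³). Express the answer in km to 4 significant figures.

22530 km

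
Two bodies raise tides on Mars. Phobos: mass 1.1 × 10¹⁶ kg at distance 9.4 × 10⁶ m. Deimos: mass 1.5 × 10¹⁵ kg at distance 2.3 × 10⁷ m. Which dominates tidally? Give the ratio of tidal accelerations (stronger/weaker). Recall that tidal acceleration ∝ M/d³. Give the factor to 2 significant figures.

Phobos, by a factor of ≈ 110

Tidal stretch scales as M/d³; compute that for each body.
Phobos: (1.1 × 10¹⁶) / (9.4 × 10⁶)³ = 1.324 × 10⁻⁵
Deimos: (1.5 × 10¹⁵) / (2.3 × 10⁷)³ = 1.233 × 10⁻⁷
Ratio (larger/smaller) = 110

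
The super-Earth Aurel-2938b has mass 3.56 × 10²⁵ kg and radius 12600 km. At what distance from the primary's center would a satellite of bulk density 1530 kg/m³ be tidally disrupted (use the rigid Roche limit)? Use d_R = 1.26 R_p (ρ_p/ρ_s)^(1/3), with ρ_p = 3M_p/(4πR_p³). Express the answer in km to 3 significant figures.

22300 km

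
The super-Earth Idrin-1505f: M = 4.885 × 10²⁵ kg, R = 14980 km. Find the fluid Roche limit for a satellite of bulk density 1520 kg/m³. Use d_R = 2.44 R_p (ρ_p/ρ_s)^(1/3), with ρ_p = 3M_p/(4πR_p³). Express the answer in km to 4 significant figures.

ρ_p = 3M_p/(4πR_p³) = 3 × (4.885 × 10²⁵) / (4π × (1.498 × 10⁷ m)³) = 3469 kg/m³
d_R = 2.44 × 14980 km × (3469/1520)^(1/3)
    = 48120 km

48120 km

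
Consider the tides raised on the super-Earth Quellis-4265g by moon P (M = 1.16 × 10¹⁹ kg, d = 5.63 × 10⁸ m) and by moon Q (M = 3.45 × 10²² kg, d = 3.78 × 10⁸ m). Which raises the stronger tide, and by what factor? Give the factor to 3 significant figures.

Moon Q, by a factor of ≈ 9830

Compare M/d³ for the two perturbers:
Moon P: (1.16 × 10¹⁹) / (5.63 × 10⁸)³ = 6.500 × 10⁻⁸
Moon Q: (3.45 × 10²²) / (3.78 × 10⁸)³ = 6.388 × 10⁻⁴
Ratio (larger/smaller) = 9830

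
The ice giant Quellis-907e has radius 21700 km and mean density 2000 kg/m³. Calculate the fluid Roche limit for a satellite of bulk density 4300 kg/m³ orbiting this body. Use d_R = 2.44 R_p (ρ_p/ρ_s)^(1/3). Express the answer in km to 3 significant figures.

41000 km

d_R = 2.44 × 21700 km × (2000/4300)^(1/3)
    = 41000 km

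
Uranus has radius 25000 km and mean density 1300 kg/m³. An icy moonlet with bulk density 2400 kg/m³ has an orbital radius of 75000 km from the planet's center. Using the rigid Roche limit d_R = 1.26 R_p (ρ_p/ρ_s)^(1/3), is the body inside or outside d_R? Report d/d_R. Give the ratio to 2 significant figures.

outside; d/d_R ≈ 2.9

d_R = 1.26 × (25000 km) × (1300/2400)^(1/3) = 25680 km
d/d_R = (75000) / (25680) = 2.9
Since d/d_R > 1, the body is outside the Roche limit.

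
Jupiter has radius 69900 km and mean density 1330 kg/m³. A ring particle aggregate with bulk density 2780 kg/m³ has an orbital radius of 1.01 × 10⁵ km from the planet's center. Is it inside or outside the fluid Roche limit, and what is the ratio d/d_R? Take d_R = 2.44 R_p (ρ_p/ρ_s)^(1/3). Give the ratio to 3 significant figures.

d_R = 2.44 × (69900 km) × (1330/2780)^(1/3) = 1.334 × 10⁵ km
d/d_R = (1.01 × 10⁵) / (1.334 × 10⁵) = 0.757
Since d/d_R < 1, the body is inside the Roche limit.

inside; d/d_R ≈ 0.757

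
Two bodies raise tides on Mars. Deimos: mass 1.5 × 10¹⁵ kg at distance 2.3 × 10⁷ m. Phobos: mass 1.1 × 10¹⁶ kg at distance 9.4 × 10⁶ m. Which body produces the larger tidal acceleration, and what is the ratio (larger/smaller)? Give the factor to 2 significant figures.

The tide-raising term goes as M/d³ (the gradient of a 1/d² field).
Deimos: (1.5 × 10¹⁵) / (2.3 × 10⁷)³ = 1.233 × 10⁻⁷
Phobos: (1.1 × 10¹⁶) / (9.4 × 10⁶)³ = 1.324 × 10⁻⁵
Ratio (larger/smaller) = 110

Phobos, by a factor of ≈ 110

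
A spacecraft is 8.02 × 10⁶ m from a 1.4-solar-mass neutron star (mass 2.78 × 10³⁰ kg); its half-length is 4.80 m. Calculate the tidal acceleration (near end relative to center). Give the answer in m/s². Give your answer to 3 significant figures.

3.45 m/s²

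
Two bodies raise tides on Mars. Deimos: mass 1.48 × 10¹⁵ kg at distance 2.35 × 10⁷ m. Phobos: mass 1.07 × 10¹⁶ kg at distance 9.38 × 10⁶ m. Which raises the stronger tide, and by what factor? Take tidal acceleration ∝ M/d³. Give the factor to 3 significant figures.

Phobos, by a factor of ≈ 114

Tidal acceleration ∝ M/d³, so compare M/d³ for each.
Deimos: (1.48 × 10¹⁵) / (2.35 × 10⁷)³ = 1.140 × 10⁻⁷
Phobos: (1.07 × 10¹⁶) / (9.38 × 10⁶)³ = 1.297 × 10⁻⁵
Ratio (larger/smaller) = 114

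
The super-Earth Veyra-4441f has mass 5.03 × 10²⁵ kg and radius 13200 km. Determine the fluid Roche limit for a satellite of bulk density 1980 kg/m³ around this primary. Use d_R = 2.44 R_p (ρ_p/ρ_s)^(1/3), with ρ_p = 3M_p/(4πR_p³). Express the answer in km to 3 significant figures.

44500 km

ρ_p = 3M_p/(4πR_p³) = 3 × (5.03 × 10²⁵) / (4π × (1.32 × 10⁷ m)³) = 5220 kg/m³
d_R = 2.44 × 13200 km × (5220/1980)^(1/3)
    = 44500 km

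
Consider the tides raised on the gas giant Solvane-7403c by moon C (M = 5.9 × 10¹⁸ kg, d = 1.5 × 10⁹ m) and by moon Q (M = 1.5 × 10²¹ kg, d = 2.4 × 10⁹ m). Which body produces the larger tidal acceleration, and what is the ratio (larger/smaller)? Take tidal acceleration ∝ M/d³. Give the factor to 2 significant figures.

Moon Q, by a factor of ≈ 62

The tide-raising term goes as M/d³ (the gradient of a 1/d² field).
Moon C: (5.9 × 10¹⁸) / (1.5 × 10⁹)³ = 1.748 × 10⁻⁹
Moon Q: (1.5 × 10²¹) / (2.4 × 10⁹)³ = 1.085 × 10⁻⁷
Ratio (larger/smaller) = 62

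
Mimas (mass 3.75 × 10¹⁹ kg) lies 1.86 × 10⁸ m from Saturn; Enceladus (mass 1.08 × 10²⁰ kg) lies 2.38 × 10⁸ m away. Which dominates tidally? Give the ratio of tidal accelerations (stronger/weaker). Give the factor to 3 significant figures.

Tidal stretch scales as M/d³; compute that for each body.
Mimas: (3.75 × 10¹⁹) / (1.86 × 10⁸)³ = 5.828 × 10⁻⁶
Enceladus: (1.08 × 10²⁰) / (2.38 × 10⁸)³ = 8.011 × 10⁻⁶
Ratio (larger/smaller) = 1.37

Enceladus, by a factor of ≈ 1.37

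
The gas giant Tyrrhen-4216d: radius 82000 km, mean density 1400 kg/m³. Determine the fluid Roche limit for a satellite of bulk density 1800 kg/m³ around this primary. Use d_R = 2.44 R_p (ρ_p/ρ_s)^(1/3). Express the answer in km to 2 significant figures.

1.8 × 10⁵ km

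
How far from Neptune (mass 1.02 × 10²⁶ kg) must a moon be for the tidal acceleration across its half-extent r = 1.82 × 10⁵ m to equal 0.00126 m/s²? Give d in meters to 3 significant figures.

1.25 × 10⁸ m

2GMr/d³ = a_tidal  ⇒  d = (2GMr / a_tidal)^(1/3)
d = (2 × 6.674×10⁻¹¹ × (1.02 × 10²⁶) × (1.82 × 10⁵) / (0.00126))^(1/3)
  = 1.25 × 10⁸ m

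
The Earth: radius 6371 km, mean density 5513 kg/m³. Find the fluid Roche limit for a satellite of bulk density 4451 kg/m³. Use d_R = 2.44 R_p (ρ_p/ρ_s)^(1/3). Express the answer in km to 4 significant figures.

16690 km

d_R = 2.44 × 6371 km × (5513/4451)^(1/3)
    = 16690 km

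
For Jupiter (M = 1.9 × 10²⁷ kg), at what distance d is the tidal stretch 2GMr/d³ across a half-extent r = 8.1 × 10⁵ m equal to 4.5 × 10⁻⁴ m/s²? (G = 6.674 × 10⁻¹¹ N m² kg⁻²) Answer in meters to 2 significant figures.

2GMr/d³ = a_tidal  ⇒  d = (2GMr / a_tidal)^(1/3)
d = (2 × 6.674×10⁻¹¹ × (1.9 × 10²⁷) × (8.1 × 10⁵) / (4.5 × 10⁻⁴))^(1/3)
  = 7.7 × 10⁸ m

7.7 × 10⁸ m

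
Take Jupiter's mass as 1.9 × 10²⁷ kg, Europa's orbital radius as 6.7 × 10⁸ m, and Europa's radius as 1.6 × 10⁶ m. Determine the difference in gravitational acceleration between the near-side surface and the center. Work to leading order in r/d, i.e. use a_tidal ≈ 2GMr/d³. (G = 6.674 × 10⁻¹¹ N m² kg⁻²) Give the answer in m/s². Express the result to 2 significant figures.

1.3 × 10⁻³ m/s²

a_tidal = 2GMr/d³
        = 2 × (6.674 × 10⁻¹¹) × (1.9 × 10²⁷) × (1.6 × 10⁶) / (6.7 × 10⁸)³
        = 1.3 × 10⁻³ m/s²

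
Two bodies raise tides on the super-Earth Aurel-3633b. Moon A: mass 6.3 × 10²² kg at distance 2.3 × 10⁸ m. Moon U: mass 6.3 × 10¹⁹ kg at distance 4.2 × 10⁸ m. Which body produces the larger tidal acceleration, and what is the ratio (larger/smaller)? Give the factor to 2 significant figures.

The tide-raising term goes as M/d³ (the gradient of a 1/d² field).
Moon A: (6.3 × 10²²) / (2.3 × 10⁸)³ = 5.178 × 10⁻³
Moon U: (6.3 × 10¹⁹) / (4.2 × 10⁸)³ = 8.503 × 10⁻⁷
Ratio (larger/smaller) = 6100

Moon A, by a factor of ≈ 6100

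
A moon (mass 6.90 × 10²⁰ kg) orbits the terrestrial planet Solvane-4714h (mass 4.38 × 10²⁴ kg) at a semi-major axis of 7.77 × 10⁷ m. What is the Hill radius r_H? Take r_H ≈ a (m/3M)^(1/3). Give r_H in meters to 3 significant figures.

2.91 × 10⁶ m

r_H ≈ a (m/3M)^(1/3)
    = (7.77 × 10⁷) × (6.90 × 10²⁰ / (3 × 4.38 × 10²⁴))^(1/3)
    = 2.91 × 10⁶ m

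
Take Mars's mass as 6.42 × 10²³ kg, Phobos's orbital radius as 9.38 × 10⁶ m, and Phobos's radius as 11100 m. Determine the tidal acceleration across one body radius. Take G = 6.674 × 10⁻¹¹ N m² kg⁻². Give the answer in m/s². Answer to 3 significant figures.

Δa = 2GMr/d³
   = 2 × (6.674 × 10⁻¹¹) × (6.42 × 10²³) × (11100) / (9.38 × 10⁶)³
   = 1.15 × 10⁻³ m/s²

1.15 × 10⁻³ m/s²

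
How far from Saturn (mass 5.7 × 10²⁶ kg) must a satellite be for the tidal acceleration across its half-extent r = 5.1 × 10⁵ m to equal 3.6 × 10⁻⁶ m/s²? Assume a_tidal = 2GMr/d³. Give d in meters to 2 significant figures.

2.2 × 10⁹ m

2GMr/d³ = a_tidal  ⇒  d = (2GMr / a_tidal)^(1/3)
d = (2 × 6.674×10⁻¹¹ × (5.7 × 10²⁶) × (5.1 × 10⁵) / (3.6 × 10⁻⁶))^(1/3)
  = 2.2 × 10⁹ m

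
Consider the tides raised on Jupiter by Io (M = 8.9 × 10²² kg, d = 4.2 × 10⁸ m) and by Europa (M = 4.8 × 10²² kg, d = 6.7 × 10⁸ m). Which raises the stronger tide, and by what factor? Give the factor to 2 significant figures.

Io, by a factor of ≈ 7.5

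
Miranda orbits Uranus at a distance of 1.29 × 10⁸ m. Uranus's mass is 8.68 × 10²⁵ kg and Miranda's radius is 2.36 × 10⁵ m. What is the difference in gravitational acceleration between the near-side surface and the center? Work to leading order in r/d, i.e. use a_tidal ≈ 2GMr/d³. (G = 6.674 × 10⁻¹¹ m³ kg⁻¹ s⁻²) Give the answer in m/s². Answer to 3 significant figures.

a_tidal = 2GMr/d³
        = 2 × (6.674 × 10⁻¹¹) × (8.68 × 10²⁵) × (2.36 × 10⁵) / (1.29 × 10⁸)³
        = 1.27 × 10⁻³ m/s²

1.27 × 10⁻³ m/s²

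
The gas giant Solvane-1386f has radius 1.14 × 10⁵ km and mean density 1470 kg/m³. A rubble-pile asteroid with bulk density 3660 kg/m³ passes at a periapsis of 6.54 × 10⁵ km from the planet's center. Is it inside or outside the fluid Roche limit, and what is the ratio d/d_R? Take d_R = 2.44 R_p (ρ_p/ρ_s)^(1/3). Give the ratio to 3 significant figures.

outside; d/d_R ≈ 3.19

d_R = 2.44 × (1.14 × 10⁵ km) × (1470/3660)^(1/3) = 2.052 × 10⁵ km
d/d_R = (6.54 × 10⁵) / (2.052 × 10⁵) = 3.19
Since d/d_R > 1, the body is outside the Roche limit.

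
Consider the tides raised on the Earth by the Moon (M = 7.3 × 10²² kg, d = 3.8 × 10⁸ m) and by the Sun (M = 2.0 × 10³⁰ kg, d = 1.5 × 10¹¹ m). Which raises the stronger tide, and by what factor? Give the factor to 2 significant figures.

The tide-raising term goes as M/d³ (the gradient of a 1/d² field).
The Moon: (7.3 × 10²²) / (3.8 × 10⁸)³ = 1.330 × 10⁻³
The Sun: (2.0 × 10³⁰) / (1.5 × 10¹¹)³ = 5.926 × 10⁻⁴
Ratio (larger/smaller) = 2.2

The Moon, by a factor of ≈ 2.2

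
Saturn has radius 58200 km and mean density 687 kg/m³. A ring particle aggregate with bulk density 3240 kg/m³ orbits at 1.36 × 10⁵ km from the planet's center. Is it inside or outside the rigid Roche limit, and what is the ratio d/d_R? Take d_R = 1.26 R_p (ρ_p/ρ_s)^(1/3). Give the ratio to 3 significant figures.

d_R = 1.26 × (58200 km) × (687/3240)^(1/3) = 43730 km
d/d_R = (1.36 × 10⁵) / (43730) = 3.11
Since d/d_R > 1, the body is outside the Roche limit.

outside; d/d_R ≈ 3.11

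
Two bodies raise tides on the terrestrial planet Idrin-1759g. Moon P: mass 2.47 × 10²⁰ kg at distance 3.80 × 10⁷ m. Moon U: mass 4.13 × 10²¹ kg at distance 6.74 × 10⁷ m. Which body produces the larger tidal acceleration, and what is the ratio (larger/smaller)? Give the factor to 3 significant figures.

Compare M/d³ for the two perturbers:
Moon P: (2.47 × 10²⁰) / (3.80 × 10⁷)³ = 4.501 × 10⁻³
Moon U: (4.13 × 10²¹) / (6.74 × 10⁷)³ = 1.349 × 10⁻²
Ratio (larger/smaller) = 3.00

Moon U, by a factor of ≈ 3.00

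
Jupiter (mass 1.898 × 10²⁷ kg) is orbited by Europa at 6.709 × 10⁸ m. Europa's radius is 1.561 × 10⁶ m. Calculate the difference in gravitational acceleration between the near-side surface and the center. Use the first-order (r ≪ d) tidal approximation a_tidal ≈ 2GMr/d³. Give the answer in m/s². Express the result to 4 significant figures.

1.310 × 10⁻³ m/s²

Δg = 2GMr/d³
   = 2 × (6.674 × 10⁻¹¹) × (1.898 × 10²⁷) × (1.561 × 10⁶) / (6.709 × 10⁸)³
   = 1.310 × 10⁻³ m/s²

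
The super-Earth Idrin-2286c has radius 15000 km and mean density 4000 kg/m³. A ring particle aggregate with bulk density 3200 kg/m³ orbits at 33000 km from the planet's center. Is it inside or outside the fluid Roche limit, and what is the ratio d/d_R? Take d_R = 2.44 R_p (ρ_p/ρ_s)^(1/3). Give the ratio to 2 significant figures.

inside; d/d_R ≈ 0.84

d_R = 2.44 × (15000 km) × (4000/3200)^(1/3) = 39430 km
d/d_R = (33000) / (39430) = 0.84
Since d/d_R < 1, the body is inside the Roche limit.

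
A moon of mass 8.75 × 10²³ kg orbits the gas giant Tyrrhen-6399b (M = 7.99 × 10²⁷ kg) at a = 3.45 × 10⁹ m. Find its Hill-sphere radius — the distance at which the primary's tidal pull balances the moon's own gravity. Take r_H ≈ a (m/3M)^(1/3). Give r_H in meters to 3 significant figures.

r_H ≈ a (m/3M)^(1/3)
    = (3.45 × 10⁹) × (8.75 × 10²³ / (3 × 7.99 × 10²⁷))^(1/3)
    = 1.14 × 10⁸ m

1.14 × 10⁸ m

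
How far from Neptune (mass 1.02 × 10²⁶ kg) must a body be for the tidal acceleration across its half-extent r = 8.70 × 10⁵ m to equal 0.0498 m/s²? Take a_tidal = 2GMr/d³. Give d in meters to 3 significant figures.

6.20 × 10⁷ m

2GMr/d³ = a_tidal  ⇒  d = (2GMr / a_tidal)^(1/3)
d = (2 × 6.674×10⁻¹¹ × (1.02 × 10²⁶) × (8.70 × 10⁵) / (0.0498))^(1/3)
  = 6.20 × 10⁷ m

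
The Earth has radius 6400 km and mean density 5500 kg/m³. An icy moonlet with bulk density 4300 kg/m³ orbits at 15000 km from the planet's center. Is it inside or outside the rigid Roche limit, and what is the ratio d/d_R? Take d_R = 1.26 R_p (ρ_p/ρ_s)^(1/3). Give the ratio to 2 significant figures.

d_R = 1.26 × (6400 km) × (5500/4300)^(1/3) = 8754 km
d/d_R = (15000) / (8754) = 1.7
Since d/d_R > 1, the body is outside the Roche limit.

outside; d/d_R ≈ 1.7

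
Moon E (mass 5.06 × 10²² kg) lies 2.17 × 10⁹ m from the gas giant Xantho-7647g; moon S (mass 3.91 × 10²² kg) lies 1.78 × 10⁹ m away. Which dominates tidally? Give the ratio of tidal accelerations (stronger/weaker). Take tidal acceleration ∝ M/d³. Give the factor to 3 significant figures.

Tidal stretch scales as M/d³; compute that for each body.
Moon E: (5.06 × 10²²) / (2.17 × 10⁹)³ = 4.952 × 10⁻⁶
Moon S: (3.91 × 10²²) / (1.78 × 10⁹)³ = 6.933 × 10⁻⁶
Ratio (larger/smaller) = 1.40

Moon S, by a factor of ≈ 1.40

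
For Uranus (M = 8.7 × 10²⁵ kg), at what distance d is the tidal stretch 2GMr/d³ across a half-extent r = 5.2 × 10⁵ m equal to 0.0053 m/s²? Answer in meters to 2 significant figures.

1.0 × 10⁸ m

2GMr/d³ = a_tidal  ⇒  d = (2GMr / a_tidal)^(1/3)
d = (2 × 6.674×10⁻¹¹ × (8.7 × 10²⁵) × (5.2 × 10⁵) / (0.0053))^(1/3)
  = 1.0 × 10⁸ m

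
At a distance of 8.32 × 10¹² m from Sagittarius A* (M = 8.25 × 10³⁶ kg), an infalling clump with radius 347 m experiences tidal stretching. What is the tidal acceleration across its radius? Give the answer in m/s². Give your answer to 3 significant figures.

Δg = 2GMr/d³
   = 2 × (6.674 × 10⁻¹¹) × (8.25 × 10³⁶) × (347) / (8.32 × 10¹²)³
   = 6.63 × 10⁻¹⁰ m/s²

6.63 × 10⁻¹⁰ m/s²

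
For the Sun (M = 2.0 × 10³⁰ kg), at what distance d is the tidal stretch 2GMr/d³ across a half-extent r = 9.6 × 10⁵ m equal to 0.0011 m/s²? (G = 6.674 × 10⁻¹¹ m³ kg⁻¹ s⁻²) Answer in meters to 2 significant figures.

6.2 × 10⁹ m

2GMr/d³ = a_tidal  ⇒  d = (2GMr / a_tidal)^(1/3)
d = (2 × 6.674×10⁻¹¹ × (2.0 × 10³⁰) × (9.6 × 10⁵) / (0.0011))^(1/3)
  = 6.2 × 10⁹ m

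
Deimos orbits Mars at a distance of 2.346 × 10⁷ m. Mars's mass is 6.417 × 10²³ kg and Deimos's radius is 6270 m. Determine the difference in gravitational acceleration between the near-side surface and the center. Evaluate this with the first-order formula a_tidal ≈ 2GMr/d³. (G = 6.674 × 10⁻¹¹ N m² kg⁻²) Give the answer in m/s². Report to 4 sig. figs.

Since r ≪ d, expand the inverse-square field across one radius to get the leading 2GMr/d³ term.
a_tidal = 2GMr/d³
        = 2 × (6.674 × 10⁻¹¹) × (6.417 × 10²³) × (6270) / (2.346 × 10⁷)³
        = 4.159 × 10⁻⁵ m/s²

4.159 × 10⁻⁵ m/s²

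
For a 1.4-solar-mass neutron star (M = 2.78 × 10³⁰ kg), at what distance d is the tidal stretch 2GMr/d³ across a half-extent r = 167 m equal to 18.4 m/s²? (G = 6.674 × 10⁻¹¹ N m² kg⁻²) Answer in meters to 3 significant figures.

2GMr/d³ = a_tidal  ⇒  d = (2GMr / a_tidal)^(1/3)
d = (2 × 6.674×10⁻¹¹ × (2.78 × 10³⁰) × (167) / (18.4))^(1/3)
  = 1.50 × 10⁷ m

1.50 × 10⁷ m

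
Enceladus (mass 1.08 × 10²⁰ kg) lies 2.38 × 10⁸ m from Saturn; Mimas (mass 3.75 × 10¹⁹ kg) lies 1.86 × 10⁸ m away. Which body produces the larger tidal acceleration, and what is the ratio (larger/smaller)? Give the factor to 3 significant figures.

Enceladus, by a factor of ≈ 1.37

Tidal stretch scales as M/d³; compute that for each body.
Enceladus: (1.08 × 10²⁰) / (2.38 × 10⁸)³ = 8.011 × 10⁻⁶
Mimas: (3.75 × 10¹⁹) / (1.86 × 10⁸)³ = 5.828 × 10⁻⁶
Ratio (larger/smaller) = 1.37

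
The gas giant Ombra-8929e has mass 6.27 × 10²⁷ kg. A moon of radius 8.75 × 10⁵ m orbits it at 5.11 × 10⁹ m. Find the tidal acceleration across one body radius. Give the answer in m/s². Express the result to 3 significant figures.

a_tidal = 2GMr/d³
        = 2 × (6.674 × 10⁻¹¹) × (6.27 × 10²⁷) × (8.75 × 10⁵) / (5.11 × 10⁹)³
        = 5.49 × 10⁻⁶ m/s²

5.49 × 10⁻⁶ m/s²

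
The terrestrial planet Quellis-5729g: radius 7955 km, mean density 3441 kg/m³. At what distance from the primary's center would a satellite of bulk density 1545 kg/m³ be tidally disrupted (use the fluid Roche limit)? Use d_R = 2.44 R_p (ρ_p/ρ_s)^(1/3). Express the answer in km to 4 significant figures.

25350 km

d_R = 2.44 × 7955 km × (3441/1545)^(1/3)
    = 25350 km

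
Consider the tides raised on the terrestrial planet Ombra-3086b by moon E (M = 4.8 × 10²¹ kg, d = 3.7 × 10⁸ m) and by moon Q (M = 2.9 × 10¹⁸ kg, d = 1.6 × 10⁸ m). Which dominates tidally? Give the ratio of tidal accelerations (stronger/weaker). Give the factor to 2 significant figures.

Moon E, by a factor of ≈ 130

Tidal acceleration ∝ M/d³, so compare M/d³ for each.
Moon E: (4.8 × 10²¹) / (3.7 × 10⁸)³ = 9.476 × 10⁻⁵
Moon Q: (2.9 × 10¹⁸) / (1.6 × 10⁸)³ = 7.080 × 10⁻⁷
Ratio (larger/smaller) = 130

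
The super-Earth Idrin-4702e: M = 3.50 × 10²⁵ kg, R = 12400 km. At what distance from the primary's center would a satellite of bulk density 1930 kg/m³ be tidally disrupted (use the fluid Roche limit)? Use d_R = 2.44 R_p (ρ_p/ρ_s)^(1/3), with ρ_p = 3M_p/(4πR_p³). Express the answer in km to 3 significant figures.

ρ_p = 3M_p/(4πR_p³) = 3 × (3.50 × 10²⁵) / (4π × (1.24 × 10⁷ m)³) = 4380 kg/m³
d_R = 2.44 × 12400 km × (4380/1930)^(1/3)
    = 39800 km

39800 km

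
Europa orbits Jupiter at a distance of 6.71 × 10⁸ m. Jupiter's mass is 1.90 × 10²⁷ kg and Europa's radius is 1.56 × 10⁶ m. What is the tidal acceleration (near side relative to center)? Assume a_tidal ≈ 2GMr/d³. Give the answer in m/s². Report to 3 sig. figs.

Δa = 2GMr/d³
   = 2 × (6.674 × 10⁻¹¹) × (1.90 × 10²⁷) × (1.56 × 10⁶) / (6.71 × 10⁸)³
   = 1.31 × 10⁻³ m/s²

1.31 × 10⁻³ m/s²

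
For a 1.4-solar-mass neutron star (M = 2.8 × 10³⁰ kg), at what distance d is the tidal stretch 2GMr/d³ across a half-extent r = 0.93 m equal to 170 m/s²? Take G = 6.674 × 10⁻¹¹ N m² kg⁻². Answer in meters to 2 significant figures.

1.3 × 10⁶ m

2GMr/d³ = a_tidal  ⇒  d = (2GMr / a_tidal)^(1/3)
d = (2 × 6.674×10⁻¹¹ × (2.8 × 10³⁰) × (0.93) / (170))^(1/3)
  = 1.3 × 10⁶ m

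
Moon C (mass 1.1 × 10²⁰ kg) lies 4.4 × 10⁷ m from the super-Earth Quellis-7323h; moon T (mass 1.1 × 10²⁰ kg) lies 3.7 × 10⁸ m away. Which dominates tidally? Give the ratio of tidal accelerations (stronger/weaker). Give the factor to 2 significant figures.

Compare M/d³ for the two perturbers:
Moon C: (1.1 × 10²⁰) / (4.4 × 10⁷)³ = 1.291 × 10⁻³
Moon T: (1.1 × 10²⁰) / (3.7 × 10⁸)³ = 2.172 × 10⁻⁶
Ratio (larger/smaller) = 590

Moon C, by a factor of ≈ 590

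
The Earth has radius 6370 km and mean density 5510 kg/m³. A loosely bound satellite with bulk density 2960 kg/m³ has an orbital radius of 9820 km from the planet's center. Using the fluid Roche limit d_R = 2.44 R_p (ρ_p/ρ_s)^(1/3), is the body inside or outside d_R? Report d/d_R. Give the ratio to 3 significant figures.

inside; d/d_R ≈ 0.514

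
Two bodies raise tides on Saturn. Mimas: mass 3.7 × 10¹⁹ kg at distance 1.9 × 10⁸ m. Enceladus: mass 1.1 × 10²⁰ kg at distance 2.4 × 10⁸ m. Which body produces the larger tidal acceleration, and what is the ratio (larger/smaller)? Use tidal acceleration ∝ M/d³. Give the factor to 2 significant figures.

Compare M/d³ for the two perturbers:
Mimas: (3.7 × 10¹⁹) / (1.9 × 10⁸)³ = 5.394 × 10⁻⁶
Enceladus: (1.1 × 10²⁰) / (2.4 × 10⁸)³ = 7.957 × 10⁻⁶
Ratio (larger/smaller) = 1.5

Enceladus, by a factor of ≈ 1.5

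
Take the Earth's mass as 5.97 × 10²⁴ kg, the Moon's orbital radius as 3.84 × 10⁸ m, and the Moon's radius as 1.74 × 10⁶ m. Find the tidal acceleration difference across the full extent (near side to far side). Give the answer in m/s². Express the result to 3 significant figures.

4.90 × 10⁻⁵ m/s²

Near-to-far spans 2r, so the tidal difference is twice the near-to-center value: 4GMr/d³.
a_tidal = 4GMr/d³
        = 4 × (6.674 × 10⁻¹¹) × (5.97 × 10²⁴) × (1.74 × 10⁶) / (3.84 × 10⁸)³
        = 4.90 × 10⁻⁵ m/s²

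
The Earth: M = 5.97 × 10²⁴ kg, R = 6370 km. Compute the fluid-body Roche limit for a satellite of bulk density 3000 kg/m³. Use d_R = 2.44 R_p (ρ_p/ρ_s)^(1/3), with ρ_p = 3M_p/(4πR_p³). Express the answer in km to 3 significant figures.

19000 km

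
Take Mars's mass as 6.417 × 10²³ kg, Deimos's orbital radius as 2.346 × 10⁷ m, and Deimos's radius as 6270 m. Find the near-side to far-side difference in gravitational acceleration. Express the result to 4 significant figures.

8.319 × 10⁻⁵ m/s²

a_tidal = 4GMr/d³
        = 4 × (6.674 × 10⁻¹¹) × (6.417 × 10²³) × (6270) / (2.346 × 10⁷)³
        = 8.319 × 10⁻⁵ m/s²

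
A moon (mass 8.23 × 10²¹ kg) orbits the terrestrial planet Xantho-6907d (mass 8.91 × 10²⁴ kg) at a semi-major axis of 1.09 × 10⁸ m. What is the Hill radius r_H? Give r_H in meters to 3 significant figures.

r_H ≈ a (m/3M)^(1/3)
    = (1.09 × 10⁸) × (8.23 × 10²¹ / (3 × 8.91 × 10²⁴))^(1/3)
    = 7.36 × 10⁶ m

7.36 × 10⁶ m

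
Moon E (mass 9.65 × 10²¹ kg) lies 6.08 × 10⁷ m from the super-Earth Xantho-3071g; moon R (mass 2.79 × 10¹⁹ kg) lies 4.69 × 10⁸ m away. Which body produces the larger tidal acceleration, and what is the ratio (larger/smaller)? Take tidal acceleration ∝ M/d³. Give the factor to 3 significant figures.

Moon E, by a factor of ≈ 1.59 × 10⁵

The tide-raising term goes as M/d³ (the gradient of a 1/d² field).
Moon E: (9.65 × 10²¹) / (6.08 × 10⁷)³ = 4.294 × 10⁻²
Moon R: (2.79 × 10¹⁹) / (4.69 × 10⁸)³ = 2.704 × 10⁻⁷
Ratio (larger/smaller) = 1.59 × 10⁵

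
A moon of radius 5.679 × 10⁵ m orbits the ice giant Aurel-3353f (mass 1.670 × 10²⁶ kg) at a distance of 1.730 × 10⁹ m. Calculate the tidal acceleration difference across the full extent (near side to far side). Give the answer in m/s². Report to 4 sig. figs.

Δa = 4GMr/d³
   = 4 × (6.674 × 10⁻¹¹) × (1.670 × 10²⁶) × (5.679 × 10⁵) / (1.730 × 10⁹)³
   = 4.890 × 10⁻⁶ m/s²

4.890 × 10⁻⁶ m/s²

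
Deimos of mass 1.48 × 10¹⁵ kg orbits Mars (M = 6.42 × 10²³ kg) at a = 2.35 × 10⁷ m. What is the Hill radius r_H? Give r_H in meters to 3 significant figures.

r_H ≈ a (m/3M)^(1/3)
    = (2.35 × 10⁷) × (1.48 × 10¹⁵ / (3 × 6.42 × 10²³))^(1/3)
    = 2.15 × 10⁴ m

2.15 × 10⁴ m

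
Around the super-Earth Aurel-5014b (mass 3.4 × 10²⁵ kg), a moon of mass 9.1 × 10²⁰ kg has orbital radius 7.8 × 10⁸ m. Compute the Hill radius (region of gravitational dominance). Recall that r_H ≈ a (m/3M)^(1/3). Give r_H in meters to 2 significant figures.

1.6 × 10⁷ m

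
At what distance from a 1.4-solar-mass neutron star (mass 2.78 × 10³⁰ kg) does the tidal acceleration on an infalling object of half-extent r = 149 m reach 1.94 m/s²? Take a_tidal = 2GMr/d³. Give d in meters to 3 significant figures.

2GMr/d³ = a_tidal  ⇒  d = (2GMr / a_tidal)^(1/3)
d = (2 × 6.674×10⁻¹¹ × (2.78 × 10³⁰) × (149) / (1.94))^(1/3)
  = 3.05 × 10⁷ m

3.05 × 10⁷ m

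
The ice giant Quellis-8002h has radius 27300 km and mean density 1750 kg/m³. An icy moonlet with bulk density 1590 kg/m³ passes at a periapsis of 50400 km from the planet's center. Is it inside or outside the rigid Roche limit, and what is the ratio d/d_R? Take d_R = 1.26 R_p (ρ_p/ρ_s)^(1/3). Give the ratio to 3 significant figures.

outside; d/d_R ≈ 1.42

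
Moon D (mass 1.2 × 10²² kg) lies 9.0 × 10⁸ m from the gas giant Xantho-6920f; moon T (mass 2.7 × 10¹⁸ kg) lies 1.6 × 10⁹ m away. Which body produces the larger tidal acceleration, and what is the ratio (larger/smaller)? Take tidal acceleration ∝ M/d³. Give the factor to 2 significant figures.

Moon D, by a factor of ≈ 25000

Tidal stretch scales as M/d³; compute that for each body.
Moon D: (1.2 × 10²²) / (9.0 × 10⁸)³ = 1.646 × 10⁻⁵
Moon T: (2.7 × 10¹⁸) / (1.6 × 10⁹)³ = 6.592 × 10⁻¹⁰
Ratio (larger/smaller) = 25000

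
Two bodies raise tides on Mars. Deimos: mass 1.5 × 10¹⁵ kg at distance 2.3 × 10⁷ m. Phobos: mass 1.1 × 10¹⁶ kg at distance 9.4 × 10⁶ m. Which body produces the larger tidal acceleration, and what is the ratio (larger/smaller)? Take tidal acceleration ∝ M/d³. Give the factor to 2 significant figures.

Phobos, by a factor of ≈ 110

Tidal stretch scales as M/d³; compute that for each body.
Deimos: (1.5 × 10¹⁵) / (2.3 × 10⁷)³ = 1.233 × 10⁻⁷
Phobos: (1.1 × 10¹⁶) / (9.4 × 10⁶)³ = 1.324 × 10⁻⁵
Ratio (larger/smaller) = 110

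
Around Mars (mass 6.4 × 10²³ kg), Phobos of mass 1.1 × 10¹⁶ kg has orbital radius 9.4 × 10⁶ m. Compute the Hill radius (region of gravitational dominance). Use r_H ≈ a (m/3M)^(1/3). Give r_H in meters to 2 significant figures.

1.7 × 10⁴ m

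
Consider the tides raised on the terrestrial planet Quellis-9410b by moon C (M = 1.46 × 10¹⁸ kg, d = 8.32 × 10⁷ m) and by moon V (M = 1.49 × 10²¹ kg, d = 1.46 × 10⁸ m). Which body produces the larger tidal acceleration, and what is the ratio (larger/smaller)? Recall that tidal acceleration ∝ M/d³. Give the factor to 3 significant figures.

Compare M/d³ for the two perturbers:
Moon C: (1.46 × 10¹⁸) / (8.32 × 10⁷)³ = 2.535 × 10⁻⁶
Moon V: (1.49 × 10²¹) / (1.46 × 10⁸)³ = 4.788 × 10⁻⁴
Ratio (larger/smaller) = 189

Moon V, by a factor of ≈ 189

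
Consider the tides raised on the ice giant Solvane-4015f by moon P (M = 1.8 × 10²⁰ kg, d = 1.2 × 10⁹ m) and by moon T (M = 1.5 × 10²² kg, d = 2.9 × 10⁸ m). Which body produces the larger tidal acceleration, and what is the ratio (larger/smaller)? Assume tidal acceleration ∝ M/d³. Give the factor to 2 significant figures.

Compare M/d³ for the two perturbers:
Moon P: (1.8 × 10²⁰) / (1.2 × 10⁹)³ = 1.042 × 10⁻⁷
Moon T: (1.5 × 10²²) / (2.9 × 10⁸)³ = 6.150 × 10⁻⁴
Ratio (larger/smaller) = 5900

Moon T, by a factor of ≈ 5900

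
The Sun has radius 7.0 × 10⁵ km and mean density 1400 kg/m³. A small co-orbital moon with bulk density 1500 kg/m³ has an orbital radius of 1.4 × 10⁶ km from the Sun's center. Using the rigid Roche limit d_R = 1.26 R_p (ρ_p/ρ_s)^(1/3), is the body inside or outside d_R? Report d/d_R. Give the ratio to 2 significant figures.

outside; d/d_R ≈ 1.6

d_R = 1.26 × (7.0 × 10⁵ km) × (1400/1500)^(1/3) = 8.619 × 10⁵ km
d/d_R = (1.4 × 10⁶) / (8.619 × 10⁵) = 1.6
Since d/d_R > 1, the body is outside the Roche limit.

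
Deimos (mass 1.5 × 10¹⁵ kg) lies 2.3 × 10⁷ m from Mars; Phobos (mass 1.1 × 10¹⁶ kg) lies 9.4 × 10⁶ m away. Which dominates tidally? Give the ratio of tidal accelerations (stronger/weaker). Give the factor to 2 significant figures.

Compare M/d³ for the two perturbers:
Deimos: (1.5 × 10¹⁵) / (2.3 × 10⁷)³ = 1.233 × 10⁻⁷
Phobos: (1.1 × 10¹⁶) / (9.4 × 10⁶)³ = 1.324 × 10⁻⁵
Ratio (larger/smaller) = 110

Phobos, by a factor of ≈ 110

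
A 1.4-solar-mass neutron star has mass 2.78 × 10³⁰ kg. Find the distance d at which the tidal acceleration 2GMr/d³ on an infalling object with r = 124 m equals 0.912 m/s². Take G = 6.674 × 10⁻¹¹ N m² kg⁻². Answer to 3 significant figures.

2GMr/d³ = a_tidal  ⇒  d = (2GMr / a_tidal)^(1/3)
d = (2 × 6.674×10⁻¹¹ × (2.78 × 10³⁰) × (124) / (0.912))^(1/3)
  = 3.70 × 10⁷ m

3.70 × 10⁷ m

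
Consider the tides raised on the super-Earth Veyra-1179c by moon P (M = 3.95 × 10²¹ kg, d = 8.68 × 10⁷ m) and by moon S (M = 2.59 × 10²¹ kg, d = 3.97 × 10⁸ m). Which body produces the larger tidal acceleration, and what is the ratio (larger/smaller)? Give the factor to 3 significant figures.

The tide-raising term goes as M/d³ (the gradient of a 1/d² field).
Moon P: (3.95 × 10²¹) / (8.68 × 10⁷)³ = 6.040 × 10⁻³
Moon S: (2.59 × 10²¹) / (3.97 × 10⁸)³ = 4.139 × 10⁻⁵
Ratio (larger/smaller) = 146

Moon P, by a factor of ≈ 146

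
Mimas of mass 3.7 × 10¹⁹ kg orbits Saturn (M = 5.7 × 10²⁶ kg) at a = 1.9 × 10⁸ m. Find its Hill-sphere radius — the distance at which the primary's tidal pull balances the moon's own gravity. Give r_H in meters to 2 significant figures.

5.3 × 10⁵ m

r_H ≈ a (m/3M)^(1/3)
    = (1.9 × 10⁸) × (3.7 × 10¹⁹ / (3 × 5.7 × 10²⁶))^(1/3)
    = 5.3 × 10⁵ m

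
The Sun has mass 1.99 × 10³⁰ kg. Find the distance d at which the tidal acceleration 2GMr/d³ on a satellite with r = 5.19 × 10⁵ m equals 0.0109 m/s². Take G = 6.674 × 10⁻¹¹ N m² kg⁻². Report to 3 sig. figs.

2GMr/d³ = a_tidal  ⇒  d = (2GMr / a_tidal)^(1/3)
d = (2 × 6.674×10⁻¹¹ × (1.99 × 10³⁰) × (5.19 × 10⁵) / (0.0109))^(1/3)
  = 2.33 × 10⁹ m

2.33 × 10⁹ m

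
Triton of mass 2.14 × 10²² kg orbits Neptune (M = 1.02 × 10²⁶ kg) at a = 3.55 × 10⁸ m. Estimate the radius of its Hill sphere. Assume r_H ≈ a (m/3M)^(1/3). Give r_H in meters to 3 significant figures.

1.46 × 10⁷ m

r_H ≈ a (m/3M)^(1/3)
    = (3.55 × 10⁸) × (2.14 × 10²² / (3 × 1.02 × 10²⁶))^(1/3)
    = 1.46 × 10⁷ m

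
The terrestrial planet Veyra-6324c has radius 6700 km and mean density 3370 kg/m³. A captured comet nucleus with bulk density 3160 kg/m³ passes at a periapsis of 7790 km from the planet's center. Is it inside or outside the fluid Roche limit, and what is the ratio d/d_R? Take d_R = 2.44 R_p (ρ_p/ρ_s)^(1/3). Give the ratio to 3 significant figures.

d_R = 2.44 × (6700 km) × (3370/3160)^(1/3) = 16700 km
d/d_R = (7790) / (16700) = 0.466
Since d/d_R < 1, the body is inside the Roche limit.

inside; d/d_R ≈ 0.466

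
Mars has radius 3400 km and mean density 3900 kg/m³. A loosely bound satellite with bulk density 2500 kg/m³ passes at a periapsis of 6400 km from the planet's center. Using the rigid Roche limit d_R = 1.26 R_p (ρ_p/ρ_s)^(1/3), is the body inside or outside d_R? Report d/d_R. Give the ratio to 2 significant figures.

d_R = 1.26 × (3400 km) × (3900/2500)^(1/3) = 4968 km
d/d_R = (6400) / (4968) = 1.3
Since d/d_R > 1, the body is outside the Roche limit.

outside; d/d_R ≈ 1.3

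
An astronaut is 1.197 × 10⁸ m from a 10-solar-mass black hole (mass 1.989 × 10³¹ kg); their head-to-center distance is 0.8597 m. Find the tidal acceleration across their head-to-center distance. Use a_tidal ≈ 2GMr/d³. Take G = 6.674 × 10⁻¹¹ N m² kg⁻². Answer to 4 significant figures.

1.331 × 10⁻³ m/s²

a_tidal = 2GMr/d³
        = 2 × (6.674 × 10⁻¹¹) × (1.989 × 10³¹) × (0.8597) / (1.197 × 10⁸)³
        = 1.331 × 10⁻³ m/s²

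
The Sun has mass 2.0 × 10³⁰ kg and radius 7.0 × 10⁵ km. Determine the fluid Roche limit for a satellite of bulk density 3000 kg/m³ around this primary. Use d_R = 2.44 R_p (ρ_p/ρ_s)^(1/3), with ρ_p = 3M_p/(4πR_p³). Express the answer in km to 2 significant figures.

ρ_p = 3M_p/(4πR_p³) = 3 × (2.0 × 10³⁰) / (4π × (7.0 × 10⁸ m)³) = 1400 kg/m³
d_R = 2.44 × 7.0 × 10⁵ km × (1400/3000)^(1/3)
    = 1.3 × 10⁶ km

1.3 × 10⁶ km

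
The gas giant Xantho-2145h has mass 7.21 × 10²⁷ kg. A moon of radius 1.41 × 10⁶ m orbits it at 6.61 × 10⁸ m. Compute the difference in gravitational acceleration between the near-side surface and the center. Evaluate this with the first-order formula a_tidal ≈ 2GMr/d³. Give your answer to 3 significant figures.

Δa = 2GMr/d³
   = 2 × (6.674 × 10⁻¹¹) × (7.21 × 10²⁷) × (1.41 × 10⁶) / (6.61 × 10⁸)³
   = 4.70 × 10⁻³ m/s²

4.70 × 10⁻³ m/s²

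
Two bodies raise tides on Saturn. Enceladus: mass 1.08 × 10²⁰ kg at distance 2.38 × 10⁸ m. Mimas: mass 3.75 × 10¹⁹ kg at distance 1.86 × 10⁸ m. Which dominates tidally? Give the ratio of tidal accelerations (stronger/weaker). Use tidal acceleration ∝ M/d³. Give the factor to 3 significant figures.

Tidal stretch scales as M/d³; compute that for each body.
Enceladus: (1.08 × 10²⁰) / (2.38 × 10⁸)³ = 8.011 × 10⁻⁶
Mimas: (3.75 × 10¹⁹) / (1.86 × 10⁸)³ = 5.828 × 10⁻⁶
Ratio (larger/smaller) = 1.37

Enceladus, by a factor of ≈ 1.37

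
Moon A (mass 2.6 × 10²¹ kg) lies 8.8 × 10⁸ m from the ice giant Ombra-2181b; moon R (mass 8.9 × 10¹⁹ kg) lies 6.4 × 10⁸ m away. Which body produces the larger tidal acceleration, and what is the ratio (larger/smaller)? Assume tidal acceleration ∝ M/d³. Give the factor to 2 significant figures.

Moon A, by a factor of ≈ 11

Compare M/d³ for the two perturbers:
Moon A: (2.6 × 10²¹) / (8.8 × 10⁸)³ = 3.815 × 10⁻⁶
Moon R: (8.9 × 10¹⁹) / (6.4 × 10⁸)³ = 3.395 × 10⁻⁷
Ratio (larger/smaller) = 11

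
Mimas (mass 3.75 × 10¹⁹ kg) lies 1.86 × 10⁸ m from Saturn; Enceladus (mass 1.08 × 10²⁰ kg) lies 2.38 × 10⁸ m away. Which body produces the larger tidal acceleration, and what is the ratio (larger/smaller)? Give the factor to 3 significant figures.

Enceladus, by a factor of ≈ 1.37

Tidal acceleration ∝ M/d³, so compare M/d³ for each.
Mimas: (3.75 × 10¹⁹) / (1.86 × 10⁸)³ = 5.828 × 10⁻⁶
Enceladus: (1.08 × 10²⁰) / (2.38 × 10⁸)³ = 8.011 × 10⁻⁶
Ratio (larger/smaller) = 1.37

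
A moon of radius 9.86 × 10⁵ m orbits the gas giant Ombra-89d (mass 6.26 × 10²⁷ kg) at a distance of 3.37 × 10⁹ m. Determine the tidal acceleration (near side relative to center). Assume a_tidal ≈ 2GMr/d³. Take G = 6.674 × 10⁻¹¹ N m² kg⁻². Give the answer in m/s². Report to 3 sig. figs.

a_tidal = 2GMr/d³
        = 2 × (6.674 × 10⁻¹¹) × (6.26 × 10²⁷) × (9.86 × 10⁵) / (3.37 × 10⁹)³
        = 2.15 × 10⁻⁵ m/s²

2.15 × 10⁻⁵ m/s²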